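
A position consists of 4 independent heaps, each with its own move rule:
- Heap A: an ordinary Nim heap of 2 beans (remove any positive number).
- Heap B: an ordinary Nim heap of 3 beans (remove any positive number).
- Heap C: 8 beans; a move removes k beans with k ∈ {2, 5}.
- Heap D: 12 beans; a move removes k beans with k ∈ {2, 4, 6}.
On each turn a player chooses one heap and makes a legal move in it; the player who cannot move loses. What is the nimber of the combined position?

3

Heap A is a plain Nim heap of size 2, so its Grundy value is 2.
Heap B is a plain Nim heap of size 3, so its Grundy value is 3.
Build the Grundy sequence for heap C with g(k) = mex{g(k−s) : s ∈ {2, 5}, s ≤ k}:
g(0) = mex{} = 0
g(1) = mex{} = 0
g(2) = mex{0} = 1
g(3) = mex{0} = 1
g(4) = mex{1} = 0
g(5) = mex{0,1} = 2
g(6) = mex{0} = 1
g(7) = mex{1,2} = 0
g(8) = mex{1} = 0
So g(8) = 0.
Build the Grundy sequence for heap D with g(k) = mex{g(k−s) : s ∈ {2, 4, 6}, s ≤ k}:
k:     0  1  2  3  4  5  6  7  8  9 10 11 12
g(k):  0  0  1  1  2  2  3  3  0  0  1  1  2
So g(12) = 2.
By the Sprague-Grundy theorem, the Grundy value of a sum of independent games is the XOR of the component values.
Combined value = 2 XOR 3 XOR 0 XOR 2 = 3.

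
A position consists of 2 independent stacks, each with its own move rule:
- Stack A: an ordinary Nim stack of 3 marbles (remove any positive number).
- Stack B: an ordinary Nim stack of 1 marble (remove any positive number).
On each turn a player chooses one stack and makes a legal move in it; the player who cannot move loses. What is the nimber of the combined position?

Stack A is a plain Nim stack of size 3, so its Grundy value is 3.
Stack B is a plain Nim stack of size 1, so its Grundy value is 1.
The value of a disjunctive sum is the nim-sum of the parts.
Combined value = 3 ⊕ 1 = 2.

2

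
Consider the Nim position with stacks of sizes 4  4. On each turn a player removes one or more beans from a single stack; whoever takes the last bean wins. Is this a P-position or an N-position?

P-position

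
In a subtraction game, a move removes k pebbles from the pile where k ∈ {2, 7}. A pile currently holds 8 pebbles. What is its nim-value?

Build the Grundy sequence with g(k) = mex{g(k−s) : s ∈ {2, 7}, s ≤ k}:
k:     0  1  2  3  4  5  6  7  8
g(k):  0  0  1  1  0  0  1  1  2
So g(8) = 2.

2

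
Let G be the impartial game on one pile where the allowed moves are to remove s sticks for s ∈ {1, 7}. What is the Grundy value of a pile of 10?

0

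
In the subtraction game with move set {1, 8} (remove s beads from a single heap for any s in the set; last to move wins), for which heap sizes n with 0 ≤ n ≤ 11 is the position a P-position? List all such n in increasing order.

0, 2, 4, 6, 9, 11

Compute g(0), g(1), … for moves {1, 8}:
g(0) = mex{} = 0
g(1) = mex{0} = 1
g(2) = mex{1} = 0
g(3) = mex{0} = 1
g(4) = mex{1} = 0
g(5) = mex{0} = 1
g(6) = mex{1} = 0
g(7) = mex{0} = 1
g(8) = mex{0,1} = 2
g(9) = mex{1,2} = 0
g(10) = mex{0} = 1
g(11) = mex{1} = 0
The P-positions (g = 0) in 0..11 are 0, 2, 4, 6, 9, 11.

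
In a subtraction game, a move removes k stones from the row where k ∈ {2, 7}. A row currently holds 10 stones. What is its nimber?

0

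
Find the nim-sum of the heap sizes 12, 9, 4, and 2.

Compute the nim-sum pairwise:
12 XOR 9 = 5
5 XOR 4 = 1
1 XOR 2 = 3

3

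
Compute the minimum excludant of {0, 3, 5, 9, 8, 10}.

0 is in the set but 1 is not, so the mex is 1.

1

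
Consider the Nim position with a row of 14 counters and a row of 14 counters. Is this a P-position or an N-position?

P-position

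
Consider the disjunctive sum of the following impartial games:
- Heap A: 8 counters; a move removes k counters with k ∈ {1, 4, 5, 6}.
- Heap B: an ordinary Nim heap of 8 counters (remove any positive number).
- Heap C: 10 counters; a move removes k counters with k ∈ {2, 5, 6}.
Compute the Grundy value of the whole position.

Build the Grundy sequence for heap A with g(k) = mex{g(k−s) : s ∈ {1, 4, 5, 6}, s ≤ k}:
k:     0  1  2  3  4  5  6  7  8
g(k):  0  1  0  1  2  3  2  3  4
So g(8) = 4.
Heap B is a plain Nim heap of size 8, so its Grundy value is 8.
Grundy values for heap C (subtraction set {2, 5, 6}):
g(0) = mex{} = 0
g(1) = mex{} = 0
g(2) = mex{0} = 1
g(3) = mex{0} = 1
g(4) = mex{1} = 0
g(5) = mex{0,1} = 2
g(6) = mex{0} = 1
g(7) = mex{0,1,2} = 3
g(8) = mex{1} = 0
g(9) = mex{0,1,3} = 2
g(10) = mex{0,2} = 1
So g(10) = 1.
The value of a disjunctive sum is the nim-sum of the parts.
Combined value = 4 XOR 8 XOR 1 = 13.

13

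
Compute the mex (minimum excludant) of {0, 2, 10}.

1

0 is in the set but 1 is not, so the mex is 1.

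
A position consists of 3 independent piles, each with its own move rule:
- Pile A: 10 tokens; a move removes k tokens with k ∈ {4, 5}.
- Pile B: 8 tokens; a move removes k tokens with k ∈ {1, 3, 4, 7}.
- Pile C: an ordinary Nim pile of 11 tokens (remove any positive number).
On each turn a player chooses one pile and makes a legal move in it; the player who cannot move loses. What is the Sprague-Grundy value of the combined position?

For pile A, compute g(0), g(1), … with moves {4, 5}:
g(0) = mex{} = 0
g(1) = mex{} = 0
g(2) = mex{} = 0
g(3) = mex{} = 0
g(4) = mex{0} = 1
g(5) = mex{0} = 1
g(6) = mex{0} = 1
g(7) = mex{0} = 1
g(8) = mex{0,1} = 2
g(9) = mex{1} = 0
g(10) = mex{1} = 0
So g(10) = 0.
For pile B, compute g(0), g(1), … with moves {1, 3, 4, 7}:
g(0) = mex{} = 0
g(1) = mex{0} = 1
g(2) = mex{1} = 0
g(3) = mex{0} = 1
g(4) = mex{0,1} = 2
g(5) = mex{0,1,2} = 3
g(6) = mex{0,1,3} = 2
g(7) = mex{0,1,2} = 3
g(8) = mex{1,2,3} = 0
So g(8) = 0.
Pile C is a plain Nim pile of size 11, so its Grundy value is 11.
By the Sprague-Grundy theorem, the Grundy value of a sum of independent games is the XOR of the component values.
Combined value = 0 ⊕ 0 ⊕ 11 = 11.

11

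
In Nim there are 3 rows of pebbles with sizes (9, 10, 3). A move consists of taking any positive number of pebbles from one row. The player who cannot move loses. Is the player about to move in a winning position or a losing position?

Losing position

Nim-sum: 9 ^ 10 ^ 3 = 0.
The nim-sum is 0, so this is a P-position: the player to move is in a losing position under optimal play.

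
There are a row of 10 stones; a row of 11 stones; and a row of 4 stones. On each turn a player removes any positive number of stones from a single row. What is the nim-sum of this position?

5

Nim-sum: 10 ^ 11 ^ 4 = 5.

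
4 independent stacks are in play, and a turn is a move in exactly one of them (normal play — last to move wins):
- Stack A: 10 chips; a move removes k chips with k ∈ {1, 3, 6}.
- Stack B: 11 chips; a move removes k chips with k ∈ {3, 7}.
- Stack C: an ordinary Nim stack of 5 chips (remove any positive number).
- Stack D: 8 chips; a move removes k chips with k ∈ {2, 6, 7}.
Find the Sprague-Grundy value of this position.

6

For stack A, compute g(0), g(1), … with moves {1, 3, 6}:
k:     0  1  2  3  4  5  6  7  8  9 10
g(k):  0  1  0  1  0  1  2  3  2  0  1
So g(10) = 1.
For stack B, compute g(0), g(1), … with moves {3, 7}:
g(0) = mex{} = 0
g(1) = mex{} = 0
g(2) = mex{} = 0
g(3) = mex{0} = 1
g(4) = mex{0} = 1
g(5) = mex{0} = 1
g(6) = mex{1} = 0
g(7) = mex{0,1} = 2
g(8) = mex{0,1} = 2
g(9) = mex{0} = 1
g(10) = mex{1,2} = 0
g(11) = mex{1,2} = 0
So g(11) = 0.
Stack C is a plain Nim stack of size 5, so its Grundy value is 5.
Grundy values for stack D (subtraction set {2, 6, 7}):
k:     0  1  2  3  4  5  6  7  8
g(k):  0  0  1  1  0  0  1  1  2
So g(8) = 2.
The value of a disjunctive sum is the nim-sum of the parts.
Combined value = 1 ⊕ 0 ⊕ 5 ⊕ 2 = 6.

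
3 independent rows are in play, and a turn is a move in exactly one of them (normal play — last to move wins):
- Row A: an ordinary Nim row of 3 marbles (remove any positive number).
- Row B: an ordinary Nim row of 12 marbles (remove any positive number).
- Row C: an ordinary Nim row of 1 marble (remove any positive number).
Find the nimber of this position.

14

Row A is a plain Nim row of size 3, so its Grundy value is 3.
Row B is a plain Nim row of size 12, so its Grundy value is 12.
Row C is a plain Nim row of size 1, so its Grundy value is 1.
The value of a disjunctive sum is the nim-sum of the parts.
Combined value = 3 XOR 12 XOR 1 = 14.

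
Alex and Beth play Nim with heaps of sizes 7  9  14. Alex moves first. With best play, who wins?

Bitwise XOR of the heap sizes:
  0111  (7)
  1001  (9)
  1110  (14)
  ----
  0000  (0)
The nim-sum is 0, so this is a P-position: the player to move is in a losing position under optimal play; Alex is about to move from it and so loses — Beth wins.

Beth wins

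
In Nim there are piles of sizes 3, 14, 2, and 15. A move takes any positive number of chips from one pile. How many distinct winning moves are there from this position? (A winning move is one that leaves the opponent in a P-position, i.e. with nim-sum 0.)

In binary:
  0011  (3)
  1110  (14)
  0010  (2)
  1111  (15)
  ----
  0000  (0)
The nim-sum is already 0, so every move leaves a nonzero nim-sum — there are no winning moves.

0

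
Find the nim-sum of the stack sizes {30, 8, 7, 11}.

26

Compute the nim-sum pairwise:
30 ⊕ 8 = 22
22 ⊕ 7 = 17
17 ⊕ 11 = 26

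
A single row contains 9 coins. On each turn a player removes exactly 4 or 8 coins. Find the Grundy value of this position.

2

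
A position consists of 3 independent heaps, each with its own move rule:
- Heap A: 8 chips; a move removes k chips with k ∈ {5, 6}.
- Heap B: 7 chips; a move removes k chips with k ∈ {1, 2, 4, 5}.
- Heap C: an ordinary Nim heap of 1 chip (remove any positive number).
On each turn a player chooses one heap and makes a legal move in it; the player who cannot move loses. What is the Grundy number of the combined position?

1

For heap A, compute g(0), g(1), … with moves {5, 6}:
g(0) = mex{} = 0
g(1) = mex{} = 0
g(2) = mex{} = 0
g(3) = mex{} = 0
g(4) = mex{} = 0
g(5) = mex{0} = 1
g(6) = mex{0} = 1
g(7) = mex{0} = 1
g(8) = mex{0} = 1
So g(8) = 1.
Grundy values for heap B (subtraction set {1, 2, 4, 5}):
g(0) = mex{} = 0
g(1) = mex{0} = 1
g(2) = mex{0,1} = 2
g(3) = mex{1,2} = 0
g(4) = mex{0,2} = 1
g(5) = mex{0,1} = 2
g(6) = mex{1,2} = 0
g(7) = mex{0,2} = 1
So g(7) = 1.
Heap C is a plain Nim heap of size 1, so its Grundy value is 1.
The value of a disjunctive sum is the nim-sum of the parts.
Combined value = 1 XOR 1 XOR 1 = 1.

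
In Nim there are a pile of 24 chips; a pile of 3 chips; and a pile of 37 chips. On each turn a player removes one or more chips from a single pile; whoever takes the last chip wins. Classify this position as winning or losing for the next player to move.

Nim-sum: 24 XOR 3 XOR 37 = 62.
The nim-sum is 62 ≠ 0, so this is an N-position: the player to move can win.

Winning position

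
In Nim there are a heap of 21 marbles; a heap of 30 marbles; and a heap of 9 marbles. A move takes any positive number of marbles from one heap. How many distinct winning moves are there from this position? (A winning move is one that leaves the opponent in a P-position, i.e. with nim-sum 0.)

1

Compute the nim-sum pairwise:
21 ^ 30 = 11
11 ^ 9 = 2
The overall nim-sum is X = 2. A heap of size p has a winning move iff p XOR X < p (reduce it to p XOR X).
  21: 21 XOR 2 = 23 ≥ 21 — no move.
  30: 30 XOR 2 = 28 < 30 — winning move (to 28).
  9: 9 XOR 2 = 11 ≥ 9 — no move.
That gives 1 winning move.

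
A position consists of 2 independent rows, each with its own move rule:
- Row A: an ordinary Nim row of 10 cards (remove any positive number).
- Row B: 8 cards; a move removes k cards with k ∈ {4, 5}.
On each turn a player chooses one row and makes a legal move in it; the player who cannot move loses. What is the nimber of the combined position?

8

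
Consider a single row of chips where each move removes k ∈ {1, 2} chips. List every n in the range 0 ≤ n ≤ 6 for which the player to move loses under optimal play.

0, 3, 6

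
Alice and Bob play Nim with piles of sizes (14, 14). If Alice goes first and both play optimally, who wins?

Bob wins

Nim-sum: 14 XOR 14 = 0.
The nim-sum is 0, so this is a P-position: the player to move is in a losing position under optimal play; Alice is about to move from it and so loses — Bob wins.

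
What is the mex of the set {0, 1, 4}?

The values 0, 1 are all present; 2 is the first non-negative integer missing from the set.

2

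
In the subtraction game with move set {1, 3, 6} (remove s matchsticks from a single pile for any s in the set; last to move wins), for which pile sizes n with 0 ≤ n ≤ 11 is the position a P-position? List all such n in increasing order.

0, 2, 4, 9, 11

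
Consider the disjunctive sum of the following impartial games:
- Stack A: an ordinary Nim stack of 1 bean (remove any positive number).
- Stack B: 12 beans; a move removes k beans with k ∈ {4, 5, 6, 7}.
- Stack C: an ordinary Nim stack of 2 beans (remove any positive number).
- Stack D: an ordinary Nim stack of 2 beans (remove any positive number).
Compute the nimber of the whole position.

1

Stack A is a plain Nim stack of size 1, so its Grundy value is 1.
For stack B, compute g(0), g(1), … with moves {4, 5, 6, 7}:
g(0) = mex{} = 0
g(1) = mex{} = 0
g(2) = mex{} = 0
g(3) = mex{} = 0
g(4) = mex{0} = 1
g(5) = mex{0} = 1
g(6) = mex{0} = 1
g(7) = mex{0} = 1
g(8) = mex{0,1} = 2
g(9) = mex{0,1} = 2
g(10) = mex{0,1} = 2
g(11) = mex{1} = 0
g(12) = mex{1,2} = 0
So g(12) = 0.
Stack C is a plain Nim stack of size 2, so its Grundy value is 2.
Stack D is a plain Nim stack of size 2, so its Grundy value is 2.
By the Sprague-Grundy theorem, the Grundy value of a sum of independent games is the XOR of the component values.
Combined value = 1 XOR 0 XOR 2 XOR 2 = 1.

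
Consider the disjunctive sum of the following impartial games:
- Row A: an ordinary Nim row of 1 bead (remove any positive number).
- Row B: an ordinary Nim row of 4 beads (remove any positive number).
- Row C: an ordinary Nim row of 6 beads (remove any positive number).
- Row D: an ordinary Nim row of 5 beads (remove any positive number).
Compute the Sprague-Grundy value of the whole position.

6

Row A is a plain Nim row of size 1, so its Grundy value is 1.
Row B is a plain Nim row of size 4, so its Grundy value is 4.
Row C is a plain Nim row of size 6, so its Grundy value is 6.
Row D is a plain Nim row of size 5, so its Grundy value is 5.
The value of a disjunctive sum is the nim-sum of the parts.
Combined value = 1 ⊕ 4 ⊕ 6 ⊕ 5 = 6.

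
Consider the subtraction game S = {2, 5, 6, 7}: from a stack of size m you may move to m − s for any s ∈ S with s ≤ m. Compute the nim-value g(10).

3

Compute g(0), g(1), … for moves {2, 5, 6, 7}:
g(0) = mex{} = 0
g(1) = mex{} = 0
g(2) = mex{0} = 1
g(3) = mex{0} = 1
g(4) = mex{1} = 0
g(5) = mex{0,1} = 2
g(6) = mex{0} = 1
g(7) = mex{0,1,2} = 3
g(8) = mex{0,1} = 2
g(9) = mex{0,1,3} = 2
g(10) = mex{0,1,2} = 3
So g(10) = 3.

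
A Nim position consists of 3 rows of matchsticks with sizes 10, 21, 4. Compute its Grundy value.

27

Compute the nim-sum pairwise:
10 XOR 21 = 31
31 XOR 4 = 27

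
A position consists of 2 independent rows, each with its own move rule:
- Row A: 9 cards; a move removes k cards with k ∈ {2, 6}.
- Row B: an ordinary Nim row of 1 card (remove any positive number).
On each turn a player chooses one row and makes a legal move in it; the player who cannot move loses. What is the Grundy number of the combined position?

For row A, compute g(0), g(1), … with moves {2, 6}:
g(0) = mex{} = 0
g(1) = mex{} = 0
g(2) = mex{0} = 1
g(3) = mex{0} = 1
g(4) = mex{1} = 0
g(5) = mex{1} = 0
g(6) = mex{0} = 1
g(7) = mex{0} = 1
g(8) = mex{1} = 0
g(9) = mex{1} = 0
So g(9) = 0.
Row B is a plain Nim row of size 1, so its Grundy value is 1.
By the Sprague-Grundy theorem, the Grundy value of a sum of independent games is the XOR of the component values.
Combined value = 0 XOR 1 = 1.

1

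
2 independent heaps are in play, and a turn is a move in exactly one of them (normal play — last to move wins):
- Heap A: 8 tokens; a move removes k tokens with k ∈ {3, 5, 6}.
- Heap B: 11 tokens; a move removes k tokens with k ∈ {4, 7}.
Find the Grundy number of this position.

2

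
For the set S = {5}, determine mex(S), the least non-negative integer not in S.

0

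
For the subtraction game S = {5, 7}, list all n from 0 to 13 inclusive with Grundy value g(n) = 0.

Grundy values for subtraction set {5, 7}:
k:     0  1  2  3  4  5  6  7  8  9 10 11 12 13
g(k):  0  0  0  0  0  1  1  1  1  1  2  2  0  0
The P-positions (g = 0) in 0..13 are 0, 1, 2, 3, 4, 12, 13.

0, 1, 2, 3, 4, 12, 13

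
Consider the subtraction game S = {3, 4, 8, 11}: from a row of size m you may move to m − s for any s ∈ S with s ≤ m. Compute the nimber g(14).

0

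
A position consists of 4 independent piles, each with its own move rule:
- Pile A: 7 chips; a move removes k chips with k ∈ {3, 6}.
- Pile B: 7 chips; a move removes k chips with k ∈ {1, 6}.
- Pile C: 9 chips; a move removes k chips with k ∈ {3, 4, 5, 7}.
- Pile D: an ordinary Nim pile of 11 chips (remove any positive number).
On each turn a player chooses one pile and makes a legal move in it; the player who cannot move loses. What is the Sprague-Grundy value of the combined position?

10

Build the Grundy sequence for pile A with g(k) = mex{g(k−s) : s ∈ {3, 6}, s ≤ k}:
k:     0  1  2  3  4  5  6  7
g(k):  0  0  0  1  1  1  2  2
So g(7) = 2.
Build the Grundy sequence for pile B with g(k) = mex{g(k−s) : s ∈ {1, 6}, s ≤ k}:
k:     0  1  2  3  4  5  6  7
g(k):  0  1  0  1  0  1  2  0
So g(7) = 0.
For pile C, compute g(0), g(1), … with moves {3, 4, 5, 7}:
k:     0  1  2  3  4  5  6  7  8  9
g(k):  0  0  0  1  1  1  2  2  2  3
So g(9) = 3.
Pile D is a plain Nim pile of size 11, so its Grundy value is 11.
By the Sprague-Grundy theorem, the Grundy value of a sum of independent games is the XOR of the component values.
Combined value = 2 ⊕ 0 ⊕ 3 ⊕ 11 = 10.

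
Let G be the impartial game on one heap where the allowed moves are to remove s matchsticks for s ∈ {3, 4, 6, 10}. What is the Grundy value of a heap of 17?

1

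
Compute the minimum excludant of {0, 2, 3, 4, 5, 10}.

0 is in the set but 1 is not, so the mex is 1.

1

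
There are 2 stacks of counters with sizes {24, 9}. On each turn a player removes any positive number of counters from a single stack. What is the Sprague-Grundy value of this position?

17

Compute the nim-sum pairwise:
24 ⊕ 9 = 17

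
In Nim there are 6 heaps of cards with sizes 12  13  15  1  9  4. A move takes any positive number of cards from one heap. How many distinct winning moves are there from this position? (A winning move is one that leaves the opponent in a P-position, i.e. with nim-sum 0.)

1

In binary:
  1100  (12)
  1101  (13)
  1111  (15)
  0001  (1)
  1001  (9)
  0100  (4)
  ----
  0010  (2)
The overall nim-sum is X = 2. A heap of size p has a winning move iff p XOR X < p (reduce it to p XOR X).
  12: 12 XOR 2 = 14 ≥ 12 — no move.
  13: 13 XOR 2 = 15 ≥ 13 — no move.
  15: 15 XOR 2 = 13 < 15 — winning move (to 13).
  1: 1 XOR 2 = 3 ≥ 1 — no move.
  9: 9 XOR 2 = 11 ≥ 9 — no move.
  4: 4 XOR 2 = 6 ≥ 4 — no move.
That gives 1 winning move.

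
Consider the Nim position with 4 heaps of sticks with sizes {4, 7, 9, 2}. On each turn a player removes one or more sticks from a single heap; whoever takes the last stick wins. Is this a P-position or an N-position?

N-position

Write each in binary and XOR column by column:
  0100  (4)
  0111  (7)
  1001  (9)
  0010  (2)
  ----
  1000  (8)
The nim-sum is 8 ≠ 0, so this is an N-position: the player to move can win.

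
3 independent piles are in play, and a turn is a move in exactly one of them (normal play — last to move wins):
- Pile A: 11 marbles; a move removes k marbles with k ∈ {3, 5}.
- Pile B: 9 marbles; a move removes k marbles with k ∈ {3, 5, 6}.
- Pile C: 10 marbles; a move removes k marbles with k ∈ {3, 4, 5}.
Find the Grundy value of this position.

For pile A, compute g(0), g(1), … with moves {3, 5}:
k:     0  1  2  3  4  5  6  7  8  9 10 11
g(k):  0  0  0  1  1  1  2  2  0  0  0  1
So g(11) = 1.
Build the Grundy sequence for pile B with g(k) = mex{g(k−s) : s ∈ {3, 5, 6}, s ≤ k}:
g(0) = mex{} = 0
g(1) = mex{} = 0
g(2) = mex{} = 0
g(3) = mex{0} = 1
g(4) = mex{0} = 1
g(5) = mex{0} = 1
g(6) = mex{0,1} = 2
g(7) = mex{0,1} = 2
g(8) = mex{0,1} = 2
g(9) = mex{1,2} = 0
So g(9) = 0.
For pile C, compute g(0), g(1), … with moves {3, 4, 5}:
g(0) = mex{} = 0
g(1) = mex{} = 0
g(2) = mex{} = 0
g(3) = mex{0} = 1
g(4) = mex{0} = 1
g(5) = mex{0} = 1
g(6) = mex{0,1} = 2
g(7) = mex{0,1} = 2
g(8) = mex{1} = 0
g(9) = mex{1,2} = 0
g(10) = mex{1,2} = 0
So g(10) = 0.
By the Sprague-Grundy theorem, the Grundy value of a sum of independent games is the XOR of the component values.
Combined value = 1 XOR 0 XOR 0 = 1.

1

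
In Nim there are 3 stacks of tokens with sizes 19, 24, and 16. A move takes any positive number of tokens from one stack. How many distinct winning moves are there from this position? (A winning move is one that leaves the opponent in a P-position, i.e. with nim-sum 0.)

3

Nim-sum: 19 ^ 24 ^ 16 = 27.
The overall nim-sum is X = 27. A stack of size p has a winning move iff p XOR X < p (reduce it to p XOR X).
  19: 19 XOR 27 = 8 < 19 — winning move (to 8).
  24: 24 XOR 27 = 3 < 24 — winning move (to 3).
  16: 16 XOR 27 = 11 < 16 — winning move (to 11).
That gives 3 winning moves.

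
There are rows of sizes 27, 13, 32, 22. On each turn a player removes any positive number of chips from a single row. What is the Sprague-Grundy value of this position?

In binary:
  011011  (27)
  001101  (13)
  100000  (32)
  010110  (22)
  ------
  100000  (32)

32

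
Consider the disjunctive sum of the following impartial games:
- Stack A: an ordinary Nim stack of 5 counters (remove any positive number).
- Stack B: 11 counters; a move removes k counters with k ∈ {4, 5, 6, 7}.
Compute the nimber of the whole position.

Stack A is a plain Nim stack of size 5, so its Grundy value is 5.
Grundy values for stack B (subtraction set {4, 5, 6, 7}):
k:     0  1  2  3  4  5  6  7  8  9 10 11
g(k):  0  0  0  0  1  1  1  1  2  2  2  0
So g(11) = 0.
By the Sprague-Grundy theorem, the Grundy value of a sum of independent games is the XOR of the component values.
Combined value = 5 XOR 0 = 5.

5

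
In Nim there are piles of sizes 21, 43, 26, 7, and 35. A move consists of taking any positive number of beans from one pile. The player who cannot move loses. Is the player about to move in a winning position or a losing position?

Nim-sum: 21 ^ 43 ^ 26 ^ 7 ^ 35 = 0.
The nim-sum is 0, so this is a P-position: the player to move is in a losing position under optimal play.

Losing position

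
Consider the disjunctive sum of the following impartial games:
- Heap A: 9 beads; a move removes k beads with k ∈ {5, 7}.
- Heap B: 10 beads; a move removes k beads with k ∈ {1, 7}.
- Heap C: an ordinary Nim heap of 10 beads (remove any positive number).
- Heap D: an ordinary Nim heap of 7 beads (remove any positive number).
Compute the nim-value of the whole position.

Grundy values for heap A (subtraction set {5, 7}):
g(0) = mex{} = 0
g(1) = mex{} = 0
g(2) = mex{} = 0
g(3) = mex{} = 0
g(4) = mex{} = 0
g(5) = mex{0} = 1
g(6) = mex{0} = 1
g(7) = mex{0} = 1
g(8) = mex{0} = 1
g(9) = mex{0} = 1
So g(9) = 1.
Build the Grundy sequence for heap B with g(k) = mex{g(k−s) : s ∈ {1, 7}, s ≤ k}:
k:     0  1  2  3  4  5  6  7  8  9 10
g(k):  0  1  0  1  0  1  0  1  0  1  0
So g(10) = 0.
Heap C is a plain Nim heap of size 10, so its Grundy value is 10.
Heap D is a plain Nim heap of size 7, so its Grundy value is 7.
By the Sprague-Grundy theorem, the Grundy value of a sum of independent games is the XOR of the component values.
Combined value = 1 ⊕ 0 ⊕ 10 ⊕ 7 = 12.

12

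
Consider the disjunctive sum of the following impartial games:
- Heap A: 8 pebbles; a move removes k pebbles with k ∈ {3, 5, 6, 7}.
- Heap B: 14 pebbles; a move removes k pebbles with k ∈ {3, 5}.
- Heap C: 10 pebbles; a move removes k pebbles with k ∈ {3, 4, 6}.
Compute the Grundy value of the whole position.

Grundy values for heap A (subtraction set {3, 5, 6, 7}):
g(0) = mex{} = 0
g(1) = mex{} = 0
g(2) = mex{} = 0
g(3) = mex{0} = 1
g(4) = mex{0} = 1
g(5) = mex{0} = 1
g(6) = mex{0,1} = 2
g(7) = mex{0,1} = 2
g(8) = mex{0,1} = 2
So g(8) = 2.
For heap B, compute g(0), g(1), … with moves {3, 5}:
k:     0  1  2  3  4  5  6  7  8  9 10 11 12 13 14
g(k):  0  0  0  1  1  1  2  2  0  0  0  1  1  1  2
So g(14) = 2.
Grundy values for heap C (subtraction set {3, 4, 6}):
k:     0  1  2  3  4  5  6  7  8  9 10
g(k):  0  0  0  1  1  1  2  2  2  0  0
So g(10) = 0.
By the Sprague-Grundy theorem, the Grundy value of a sum of independent games is the XOR of the component values.
Combined value = 2 XOR 2 XOR 0 = 0.

0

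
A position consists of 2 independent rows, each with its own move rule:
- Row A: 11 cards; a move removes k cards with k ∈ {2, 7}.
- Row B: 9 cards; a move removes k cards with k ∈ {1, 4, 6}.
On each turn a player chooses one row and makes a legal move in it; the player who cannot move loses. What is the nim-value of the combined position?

Grundy values for row A (subtraction set {2, 7}):
k:     0  1  2  3  4  5  6  7  8  9 10 11
g(k):  0  0  1  1  0  0  1  1  2  0  0  1
So g(11) = 1.
Build the Grundy sequence for row B with g(k) = mex{g(k−s) : s ∈ {1, 4, 6}, s ≤ k}:
k:     0  1  2  3  4  5  6  7  8  9
g(k):  0  1  0  1  2  0  1  0  1  2
So g(9) = 2.
By the Sprague-Grundy theorem, the Grundy value of a sum of independent games is the XOR of the component values.
Combined value = 1 XOR 2 = 3.

3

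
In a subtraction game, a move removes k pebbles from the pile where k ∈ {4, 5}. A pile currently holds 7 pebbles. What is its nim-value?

1

Build the Grundy sequence with g(k) = mex{g(k−s) : s ∈ {4, 5}, s ≤ k}:
g(0) = mex{} = 0
g(1) = mex{} = 0
g(2) = mex{} = 0
g(3) = mex{} = 0
g(4) = mex{0} = 1
g(5) = mex{0} = 1
g(6) = mex{0} = 1
g(7) = mex{0} = 1
So g(7) = 1.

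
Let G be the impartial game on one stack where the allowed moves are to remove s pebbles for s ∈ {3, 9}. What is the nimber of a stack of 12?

Grundy values for subtraction set {3, 9}:
g(0) = mex{} = 0
g(1) = mex{} = 0
g(2) = mex{} = 0
g(3) = mex{0} = 1
g(4) = mex{0} = 1
g(5) = mex{0} = 1
g(6) = mex{1} = 0
g(7) = mex{1} = 0
g(8) = mex{1} = 0
g(9) = mex{0} = 1
g(10) = mex{0} = 1
g(11) = mex{0} = 1
g(12) = mex{1} = 0
So g(12) = 0.

0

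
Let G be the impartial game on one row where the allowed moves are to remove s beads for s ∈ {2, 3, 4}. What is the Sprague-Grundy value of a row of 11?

Build the Grundy sequence with g(k) = mex{g(k−s) : s ∈ {2, 3, 4}, s ≤ k}:
k:     0  1  2  3  4  5  6  7  8  9 10 11
g(k):  0  0  1  1  2  2  0  0  1  1  2  2
So g(11) = 2.

2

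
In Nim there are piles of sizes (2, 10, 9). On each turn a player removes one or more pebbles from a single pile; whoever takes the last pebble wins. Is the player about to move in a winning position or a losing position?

Winning position

Nim-sum: 2 ^ 10 ^ 9 = 1.
The nim-sum is 1 ≠ 0, so this is an N-position: the player to move can win.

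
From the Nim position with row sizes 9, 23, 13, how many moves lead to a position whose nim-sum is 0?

Nim-sum: 9 ^ 23 ^ 13 = 19.
The overall nim-sum is X = 19. A row of size p has a winning move iff p XOR X < p (reduce it to p XOR X).
  9: 9 XOR 19 = 26 ≥ 9 — no move.
  23: 23 XOR 19 = 4 < 23 — winning move (to 4).
  13: 13 XOR 19 = 30 ≥ 13 — no move.
That gives 1 winning move.

1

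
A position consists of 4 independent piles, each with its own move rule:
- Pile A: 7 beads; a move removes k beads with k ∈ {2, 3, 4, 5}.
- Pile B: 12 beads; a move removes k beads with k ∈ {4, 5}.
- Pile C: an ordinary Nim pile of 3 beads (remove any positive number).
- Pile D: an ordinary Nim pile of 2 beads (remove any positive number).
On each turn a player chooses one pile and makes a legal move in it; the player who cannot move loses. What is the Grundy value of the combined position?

For pile A, compute g(0), g(1), … with moves {2, 3, 4, 5}:
k:     0  1  2  3  4  5  6  7
g(k):  0  0  1  1  2  2  3  0
So g(7) = 0.
For pile B, compute g(0), g(1), … with moves {4, 5}:
g(0) = mex{} = 0
g(1) = mex{} = 0
g(2) = mex{} = 0
g(3) = mex{} = 0
g(4) = mex{0} = 1
g(5) = mex{0} = 1
g(6) = mex{0} = 1
g(7) = mex{0} = 1
g(8) = mex{0,1} = 2
g(9) = mex{1} = 0
g(10) = mex{1} = 0
g(11) = mex{1} = 0
g(12) = mex{1,2} = 0
So g(12) = 0.
Pile C is a plain Nim pile of size 3, so its Grundy value is 3.
Pile D is a plain Nim pile of size 2, so its Grundy value is 2.
By the Sprague-Grundy theorem, the Grundy value of a sum of independent games is the XOR of the component values.
Combined value = 0 ⊕ 0 ⊕ 3 ⊕ 2 = 1.

1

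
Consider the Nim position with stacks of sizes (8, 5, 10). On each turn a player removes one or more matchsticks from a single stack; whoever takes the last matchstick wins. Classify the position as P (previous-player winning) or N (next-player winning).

In binary:
  1000  (8)
  0101  (5)
  1010  (10)
  ----
  0111  (7)
The nim-sum is 7 ≠ 0, so this is an N-position: the player to move can win.

N-position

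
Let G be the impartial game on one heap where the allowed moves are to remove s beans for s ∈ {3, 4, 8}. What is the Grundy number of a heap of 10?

Compute g(0), g(1), … for moves {3, 4, 8}:
k:     0  1  2  3  4  5  6  7  8  9 10
g(k):  0  0  0  1  1  1  2  0  2  3  1
So g(10) = 1.

1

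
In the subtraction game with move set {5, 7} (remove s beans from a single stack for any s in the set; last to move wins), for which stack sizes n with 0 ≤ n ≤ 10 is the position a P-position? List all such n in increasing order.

Build the Grundy sequence with g(k) = mex{g(k−s) : s ∈ {5, 7}, s ≤ k}:
k:     0  1  2  3  4  5  6  7  8  9 10
g(k):  0  0  0  0  0  1  1  1  1  1  2
The P-positions (g = 0) in 0..10 are 0, 1, 2, 3, 4.

0, 1, 2, 3, 4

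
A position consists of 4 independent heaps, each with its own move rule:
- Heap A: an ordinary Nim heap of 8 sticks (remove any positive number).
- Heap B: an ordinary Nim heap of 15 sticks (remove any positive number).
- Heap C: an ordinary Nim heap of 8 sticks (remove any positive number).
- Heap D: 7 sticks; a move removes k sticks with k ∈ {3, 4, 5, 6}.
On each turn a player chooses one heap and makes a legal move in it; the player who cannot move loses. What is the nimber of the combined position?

13

Heap A is a plain Nim heap of size 8, so its Grundy value is 8.
Heap B is a plain Nim heap of size 15, so its Grundy value is 15.
Heap C is a plain Nim heap of size 8, so its Grundy value is 8.
For heap D, compute g(0), g(1), … with moves {3, 4, 5, 6}:
k:     0  1  2  3  4  5  6  7
g(k):  0  0  0  1  1  1  2  2
So g(7) = 2.
The value of a disjunctive sum is the nim-sum of the parts.
Combined value = 8 ⊕ 15 ⊕ 8 ⊕ 2 = 13.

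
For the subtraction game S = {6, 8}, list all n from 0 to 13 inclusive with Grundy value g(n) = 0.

0, 1, 2, 3, 4, 5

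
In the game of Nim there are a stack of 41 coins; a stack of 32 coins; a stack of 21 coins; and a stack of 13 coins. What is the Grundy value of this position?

17

In binary:
  101001  (41)
  100000  (32)
  010101  (21)
  001101  (13)
  ------
  010001  (17)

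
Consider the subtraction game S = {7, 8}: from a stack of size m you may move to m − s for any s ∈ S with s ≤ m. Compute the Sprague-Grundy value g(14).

Compute g(0), g(1), … for moves {7, 8}:
k:     0  1  2  3  4  5  6  7  8  9 10 11 12 13 14
g(k):  0  0  0  0  0  0  0  1  1  1  1  1  1  1  2
So g(14) = 2.

2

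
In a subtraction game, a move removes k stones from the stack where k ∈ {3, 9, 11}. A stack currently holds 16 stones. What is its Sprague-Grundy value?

3

Grundy values for subtraction set {3, 9, 11}:
k:     0  1  2  3  4  5  6  7  8  9 10 11 12 13 14 15 16
g(k):  0  0  0  1  1  1  0  0  0  1  1  1  2  2  0  3  3
So g(16) = 3.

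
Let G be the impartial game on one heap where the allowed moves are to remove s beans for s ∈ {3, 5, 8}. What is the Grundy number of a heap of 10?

Grundy values for subtraction set {3, 5, 8}:
k:     0  1  2  3  4  5  6  7  8  9 10
g(k):  0  0  0  1  1  1  2  2  2  3  3
So g(10) = 3.

3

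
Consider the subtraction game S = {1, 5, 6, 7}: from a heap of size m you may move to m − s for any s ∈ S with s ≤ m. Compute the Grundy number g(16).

0

Grundy values for subtraction set {1, 5, 6, 7}:
k:     0  1  2  3  4  5  6  7  8  9 10 11 12 13 14 15 16
g(k):  0  1  0  1  0  1  2  3  2  3  2  3  0  1  0  1  0
So g(16) = 0.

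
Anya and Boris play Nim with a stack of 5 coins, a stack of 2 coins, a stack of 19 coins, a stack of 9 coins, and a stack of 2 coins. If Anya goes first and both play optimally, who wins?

Compute the nim-sum pairwise:
5 ^ 2 = 7
7 ^ 19 = 20
20 ^ 9 = 29
29 ^ 2 = 31
The nim-sum is 31 ≠ 0, so this is an N-position: the player to move can win; Anya has a winning move.

Anya wins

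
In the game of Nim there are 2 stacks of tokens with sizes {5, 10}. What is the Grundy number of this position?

15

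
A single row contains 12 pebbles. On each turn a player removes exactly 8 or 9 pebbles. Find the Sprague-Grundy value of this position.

Build the Grundy sequence with g(k) = mex{g(k−s) : s ∈ {8, 9}, s ≤ k}:
g(0) = mex{} = 0
g(1) = mex{} = 0
g(2) = mex{} = 0
g(3) = mex{} = 0
g(4) = mex{} = 0
g(5) = mex{} = 0
g(6) = mex{} = 0
g(7) = mex{} = 0
g(8) = mex{0} = 1
g(9) = mex{0} = 1
g(10) = mex{0} = 1
g(11) = mex{0} = 1
g(12) = mex{0} = 1
So g(12) = 1.

1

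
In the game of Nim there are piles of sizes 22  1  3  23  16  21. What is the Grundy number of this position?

6

Compute the nim-sum pairwise:
22 ^ 1 = 23
23 ^ 3 = 20
20 ^ 23 = 3
3 ^ 16 = 19
19 ^ 21 = 6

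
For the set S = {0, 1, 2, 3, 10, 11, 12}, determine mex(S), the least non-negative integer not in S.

4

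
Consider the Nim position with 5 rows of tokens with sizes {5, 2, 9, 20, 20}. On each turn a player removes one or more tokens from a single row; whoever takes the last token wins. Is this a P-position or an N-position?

N-position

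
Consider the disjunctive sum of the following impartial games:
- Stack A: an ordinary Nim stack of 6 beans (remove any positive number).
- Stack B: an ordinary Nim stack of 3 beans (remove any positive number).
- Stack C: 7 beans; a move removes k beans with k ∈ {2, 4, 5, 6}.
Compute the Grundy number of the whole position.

Stack A is a plain Nim stack of size 6, so its Grundy value is 6.
Stack B is a plain Nim stack of size 3, so its Grundy value is 3.
Build the Grundy sequence for stack C with g(k) = mex{g(k−s) : s ∈ {2, 4, 5, 6}, s ≤ k}:
g(0) = mex{} = 0
g(1) = mex{} = 0
g(2) = mex{0} = 1
g(3) = mex{0} = 1
g(4) = mex{0,1} = 2
g(5) = mex{0,1} = 2
g(6) = mex{0,1,2} = 3
g(7) = mex{0,1,2} = 3
So g(7) = 3.
By the Sprague-Grundy theorem, the Grundy value of a sum of independent games is the XOR of the component values.
Combined value = 6 XOR 3 XOR 3 = 6.

6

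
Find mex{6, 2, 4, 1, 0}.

3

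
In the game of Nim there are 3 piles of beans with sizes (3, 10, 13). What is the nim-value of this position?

4

Compute the nim-sum pairwise:
3 ⊕ 10 = 9
9 ⊕ 13 = 4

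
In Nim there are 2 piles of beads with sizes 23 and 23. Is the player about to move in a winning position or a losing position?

Compute the nim-sum pairwise:
23 ⊕ 23 = 0
The nim-sum is 0, so this is a P-position: the player to move is in a losing position under optimal play.

Losing position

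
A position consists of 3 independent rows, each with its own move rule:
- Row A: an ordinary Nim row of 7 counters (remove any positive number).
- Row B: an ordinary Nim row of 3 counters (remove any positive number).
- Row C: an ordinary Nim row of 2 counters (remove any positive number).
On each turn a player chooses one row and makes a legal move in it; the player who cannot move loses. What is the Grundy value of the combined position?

Row A is a plain Nim row of size 7, so its Grundy value is 7.
Row B is a plain Nim row of size 3, so its Grundy value is 3.
Row C is a plain Nim row of size 2, so its Grundy value is 2.
The value of a disjunctive sum is the nim-sum of the parts.
Combined value = 7 XOR 3 XOR 2 = 6.

6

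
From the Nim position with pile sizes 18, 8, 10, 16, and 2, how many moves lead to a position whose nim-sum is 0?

3

Nim-sum: 18 ^ 8 ^ 10 ^ 16 ^ 2 = 2.
The overall nim-sum is X = 2. A pile of size p has a winning move iff p XOR X < p (reduce it to p XOR X).
  18: 18 XOR 2 = 16 < 18 — winning move (to 16).
  8: 8 XOR 2 = 10 ≥ 8 — no move.
  10: 10 XOR 2 = 8 < 10 — winning move (to 8).
  16: 16 XOR 2 = 18 ≥ 16 — no move.
  2: 2 XOR 2 = 0 < 2 — winning move (to 0).
That gives 3 winning moves.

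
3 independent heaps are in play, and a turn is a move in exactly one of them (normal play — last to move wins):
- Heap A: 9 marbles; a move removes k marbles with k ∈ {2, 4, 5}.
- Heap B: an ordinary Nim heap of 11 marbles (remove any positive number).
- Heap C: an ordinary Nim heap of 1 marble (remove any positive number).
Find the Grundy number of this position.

11

Build the Grundy sequence for heap A with g(k) = mex{g(k−s) : s ∈ {2, 4, 5}, s ≤ k}:
g(0) = mex{} = 0
g(1) = mex{} = 0
g(2) = mex{0} = 1
g(3) = mex{0} = 1
g(4) = mex{0,1} = 2
g(5) = mex{0,1} = 2
g(6) = mex{0,1,2} = 3
g(7) = mex{1,2} = 0
g(8) = mex{1,2,3} = 0
g(9) = mex{0,2} = 1
So g(9) = 1.
Heap B is a plain Nim heap of size 11, so its Grundy value is 11.
Heap C is a plain Nim heap of size 1, so its Grundy value is 1.
The value of a disjunctive sum is the nim-sum of the parts.
Combined value = 1 ⊕ 11 ⊕ 1 = 11.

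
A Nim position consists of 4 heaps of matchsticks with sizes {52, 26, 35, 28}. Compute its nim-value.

Compute the nim-sum pairwise:
52 ⊕ 26 = 46
46 ⊕ 35 = 13
13 ⊕ 28 = 17

17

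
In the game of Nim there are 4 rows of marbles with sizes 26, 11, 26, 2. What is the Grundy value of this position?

9

Write each in binary and XOR column by column:
  11010  (26)
  01011  (11)
  11010  (26)
  00010  (2)
  -----
  01001  (9)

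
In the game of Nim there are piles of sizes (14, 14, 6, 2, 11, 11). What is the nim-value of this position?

4

In binary:
  1110  (14)
  1110  (14)
  0110  (6)
  0010  (2)
  1011  (11)
  1011  (11)
  ----
  0100  (4)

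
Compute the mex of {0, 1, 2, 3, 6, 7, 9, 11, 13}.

4

The values 0, 1, 2, 3 are all present; 4 is the first non-negative integer missing from the set.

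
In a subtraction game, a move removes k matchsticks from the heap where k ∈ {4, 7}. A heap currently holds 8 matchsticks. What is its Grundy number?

Compute g(0), g(1), … for moves {4, 7}:
g(0) = mex{} = 0
g(1) = mex{} = 0
g(2) = mex{} = 0
g(3) = mex{} = 0
g(4) = mex{0} = 1
g(5) = mex{0} = 1
g(6) = mex{0} = 1
g(7) = mex{0} = 1
g(8) = mex{0,1} = 2
So g(8) = 2.

2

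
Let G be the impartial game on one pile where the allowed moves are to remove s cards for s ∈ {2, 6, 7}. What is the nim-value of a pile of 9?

0

Build the Grundy sequence with g(k) = mex{g(k−s) : s ∈ {2, 6, 7}, s ≤ k}:
k:     0  1  2  3  4  5  6  7  8  9
g(k):  0  0  1  1  0  0  1  1  2  0
So g(9) = 0.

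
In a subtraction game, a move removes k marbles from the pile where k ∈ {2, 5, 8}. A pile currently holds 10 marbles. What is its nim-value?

0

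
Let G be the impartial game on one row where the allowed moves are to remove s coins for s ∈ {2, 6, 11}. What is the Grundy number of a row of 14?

3

Build the Grundy sequence with g(k) = mex{g(k−s) : s ∈ {2, 6, 11}, s ≤ k}:
k:     0  1  2  3  4  5  6  7  8  9 10 11 12 13 14
g(k):  0  0  1  1  0  0  1  1  0  0  1  1  2  0  3
So g(14) = 3.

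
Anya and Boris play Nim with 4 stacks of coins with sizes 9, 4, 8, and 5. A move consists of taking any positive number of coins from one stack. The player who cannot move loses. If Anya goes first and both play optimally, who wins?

Compute the nim-sum pairwise:
9 XOR 4 = 13
13 XOR 8 = 5
5 XOR 5 = 0
The nim-sum is 0, so this is a P-position: the player to move is in a losing position under optimal play; Anya is about to move from it and so loses — Boris wins.

Boris wins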